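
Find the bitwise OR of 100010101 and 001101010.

OR: 1 when either bit is 1
  100010101
| 001101010
-----------
  101111111
Decimal: 277 | 106 = 383



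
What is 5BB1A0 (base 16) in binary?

Convert each hex digit to 4 bits:
  5 = 0101
  B = 1011
  B = 1011
  1 = 0001
  A = 1010
  0 = 0000
Concatenate: 010110111011000110100000



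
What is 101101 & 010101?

AND: 1 only when both bits are 1
  101101
& 010101
--------
  000101
Decimal: 45 & 21 = 5



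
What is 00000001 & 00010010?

AND: 1 only when both bits are 1
  00000001
& 00010010
----------
  00000000
Decimal: 1 & 18 = 0



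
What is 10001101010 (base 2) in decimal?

Sum of powers of 2 for each 1-bit:
2^1 + 2^3 + 2^5 + 2^6 + 2^10
= 2 + 8 + 32 + 64 + 1024
= 1130



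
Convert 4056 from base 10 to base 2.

Using repeated division by 2:
4056 ÷ 2 = 2028 remainder 0
2028 ÷ 2 = 1014 remainder 0
1014 ÷ 2 = 507 remainder 0
507 ÷ 2 = 253 remainder 1
253 ÷ 2 = 126 remainder 1
126 ÷ 2 = 63 remainder 0
63 ÷ 2 = 31 remainder 1
31 ÷ 2 = 15 remainder 1
15 ÷ 2 = 7 remainder 1
7 ÷ 2 = 3 remainder 1
3 ÷ 2 = 1 remainder 1
1 ÷ 2 = 0 remainder 1
Reading remainders bottom to top: 111111011000



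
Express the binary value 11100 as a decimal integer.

Sum of powers of 2 for each 1-bit:
2^2 + 2^3 + 2^4
= 4 + 8 + 16
= 28



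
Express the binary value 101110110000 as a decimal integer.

Sum of powers of 2 for each 1-bit:
2^4 + 2^5 + 2^7 + 2^8 + 2^9 + 2^11
= 16 + 32 + 128 + 256 + 512 + 2048
= 2992



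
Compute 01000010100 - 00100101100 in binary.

Method 1 - Direct subtraction (column by column from the right: bit − bit − borrow-in; if negative, add 2 and borrow 1 from the next column):
borrow: 01111010000
        01000010100
-       00100101100
-------------------
        00011101000

Method 2 - Add two's complement:
Two's complement of 00100101100: invert → 11011010011, add 1 → 11011010100
  01000010100
+ 11011010100
-------------
 100011101000  (end carry out of the top bit = 1)
Discarding the end carry: 00011101000
Decimal check:
  01000010100 = 512 + 16 + 4 = 532
  00100101100 = 256 + 32 + 8 + 4 = 300
  532 - 300 = 232, and 00011101000 = 128 + 64 + 32 + 8 = 232 ✓



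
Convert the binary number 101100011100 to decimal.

Sum of powers of 2 for each 1-bit:
2^2 + 2^3 + 2^4 + 2^8 + 2^9 + 2^11
= 4 + 8 + 16 + 256 + 512 + 2048
= 2844



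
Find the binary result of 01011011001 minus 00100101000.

Method 1 - Direct subtraction (column by column from the right: bit − bit − borrow-in; if negative, add 2 and borrow 1 from the next column):
borrow: 01001000000
        01011011001
-       00100101000
-------------------
        00110110001

Method 2 - Add two's complement:
Two's complement of 00100101000: invert → 11011010111, add 1 → 11011011000
  01011011001
+ 11011011000
-------------
 100110110001  (end carry out of the top bit = 1)
Discarding the end carry: 00110110001
Decimal check:
  01011011001 = 512 + 128 + 64 + 16 + 8 + 1 = 729
  00100101000 = 256 + 32 + 8 = 296
  729 - 296 = 433, and 00110110001 = 256 + 128 + 32 + 16 + 1 = 433 ✓



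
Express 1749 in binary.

Using repeated division by 2:
1749 ÷ 2 = 874 remainder 1
874 ÷ 2 = 437 remainder 0
437 ÷ 2 = 218 remainder 1
218 ÷ 2 = 109 remainder 0
109 ÷ 2 = 54 remainder 1
54 ÷ 2 = 27 remainder 0
27 ÷ 2 = 13 remainder 1
13 ÷ 2 = 6 remainder 1
6 ÷ 2 = 3 remainder 0
3 ÷ 2 = 1 remainder 1
1 ÷ 2 = 0 remainder 1
Reading remainders bottom to top: 11011010101



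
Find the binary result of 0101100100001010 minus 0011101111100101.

Method 1 - Direct subtraction (column by column from the right: bit − bit − borrow-in; if negative, add 2 and borrow 1 from the next column):
borrow: 0111111111001010
        0101100100001010
-       0011101111100101
------------------------
        0001110100100101

Method 2 - Add two's complement:
Two's complement of 0011101111100101: invert → 1100010000011010, add 1 → 1100010000011011
  0101100100001010
+ 1100010000011011
------------------
 10001110100100101  (end carry out of the top bit = 1)
Discarding the end carry: 0001110100100101
Decimal check:
  0101100100001010 = 16384 + 4096 + 2048 + 256 + 8 + 2 = 22794
  0011101111100101 = 8192 + 4096 + 2048 + 512 + 256 + 128 + 64 + 32 + 4 + 1 = 15333
  22794 - 15333 = 7461, and 0001110100100101 = 4096 + 2048 + 1024 + 256 + 32 + 4 + 1 = 7461 ✓



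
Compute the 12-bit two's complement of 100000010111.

Original (sign bit 1, negative): 100000010111
Step 1 - Invert all bits: 011111101000
Step 2 - Add 1: 011111101001
Verification: 100000010111 + 011111101001 = 1000000000000; discarding the end carry (carry out of the top bit) leaves the 12-bit value 000000000000, as required for x + (-x)



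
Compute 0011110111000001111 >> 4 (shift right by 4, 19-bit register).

Original: 0011110111000001111 (decimal 126479)
Shift right by 4 positions
Drop the 4 low bits; fill with zeros on the left
Result: 0000001111011100000 (decimal 7904)
Equivalent: 126479 >> 4 = 126479 ÷ 2^4 = 7904



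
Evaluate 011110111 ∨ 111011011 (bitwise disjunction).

OR: 1 when either bit is 1
  011110111
| 111011011
-----------
  111111111
Decimal: 247 | 475 = 511



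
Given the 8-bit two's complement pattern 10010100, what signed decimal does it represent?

Binary: 10010100
Sign bit: 1 (negative)
Invert: 01101011
Add 1:  01101100
Magnitude: 01101100 = 64 + 32 + 8 + 4 = 108
Value: -108



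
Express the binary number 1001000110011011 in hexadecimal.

Group into 4-bit nibbles from right:
  1001 = 9
  0001 = 1
  1001 = 9
  1011 = B
Result: 919B



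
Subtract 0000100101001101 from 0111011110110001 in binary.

Method 1 - Direct subtraction (column by column from the right: bit − bit − borrow-in; if negative, add 2 and borrow 1 from the next column):
borrow: 0001000010011000
        0111011110110001
-       0000100101001101
------------------------
        0110111001100100

Method 2 - Add two's complement:
Two's complement of 0000100101001101: invert → 1111011010110010, add 1 → 1111011010110011
  0111011110110001
+ 1111011010110011
------------------
 10110111001100100  (end carry out of the top bit = 1)
Discarding the end carry: 0110111001100100
Decimal check:
  0111011110110001 = 16384 + 8192 + 4096 + 1024 + 512 + 256 + 128 + 32 + 16 + 1 = 30641
  0000100101001101 = 2048 + 256 + 64 + 8 + 4 + 1 = 2381
  30641 - 2381 = 28260, and 0110111001100100 = 16384 + 8192 + 2048 + 1024 + 512 + 64 + 32 + 4 = 28260 ✓



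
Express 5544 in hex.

Using repeated division by 16 (digits 10–15 are A–F):
5544 ÷ 16 = 346 remainder 8
346 ÷ 16 = 21 remainder 10 (A)
21 ÷ 16 = 1 remainder 5
1 ÷ 16 = 0 remainder 1
Reading remainders bottom to top: 15A8



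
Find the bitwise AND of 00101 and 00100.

AND: 1 only when both bits are 1
  00101
& 00100
-------
  00100
Decimal: 5 & 4 = 4



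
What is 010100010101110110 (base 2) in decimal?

Sum of powers of 2 for each 1-bit:
2^1 + 2^2 + 2^4 + 2^5 + 2^6 + 2^8 + 2^10 + 2^14 + 2^16
= 2 + 4 + 16 + 32 + 64 + 256 + 1024 + 16384 + 65536
= 83318



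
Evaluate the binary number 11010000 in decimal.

Sum of powers of 2 for each 1-bit:
2^4 + 2^6 + 2^7
= 16 + 64 + 128
= 208



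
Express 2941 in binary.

Using repeated division by 2:
2941 ÷ 2 = 1470 remainder 1
1470 ÷ 2 = 735 remainder 0
735 ÷ 2 = 367 remainder 1
367 ÷ 2 = 183 remainder 1
183 ÷ 2 = 91 remainder 1
91 ÷ 2 = 45 remainder 1
45 ÷ 2 = 22 remainder 1
22 ÷ 2 = 11 remainder 0
11 ÷ 2 = 5 remainder 1
5 ÷ 2 = 2 remainder 1
2 ÷ 2 = 1 remainder 0
1 ÷ 2 = 0 remainder 1
Reading remainders bottom to top: 101101111101



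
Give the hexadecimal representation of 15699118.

Using repeated division by 16 (digits 10–15 are A–F):
15699118 ÷ 16 = 981194 remainder 14 (E)
981194 ÷ 16 = 61324 remainder 10 (A)
61324 ÷ 16 = 3832 remainder 12 (C)
3832 ÷ 16 = 239 remainder 8
239 ÷ 16 = 14 remainder 15 (F)
14 ÷ 16 = 0 remainder 14 (E)
Reading remainders bottom to top: EF8CAE



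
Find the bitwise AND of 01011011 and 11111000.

AND: 1 only when both bits are 1
  01011011
& 11111000
----------
  01011000
Decimal: 91 & 248 = 88



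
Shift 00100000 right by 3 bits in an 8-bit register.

Original: 00100000 (decimal 32)
Shift right by 3 positions
Drop the 3 low bits; fill with zeros on the left
Result: 00000100 (decimal 4)
Equivalent: 32 >> 3 = 32 ÷ 2^3 = 4



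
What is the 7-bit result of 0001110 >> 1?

Original: 0001110 (decimal 14)
Shift right by 1 position
Drop the 1 low bit; fill with zero on the left
Result: 0000111 (decimal 7)
Equivalent: 14 >> 1 = 14 ÷ 2^1 = 7



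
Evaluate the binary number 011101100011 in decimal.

Sum of powers of 2 for each 1-bit:
2^0 + 2^1 + 2^5 + 2^6 + 2^8 + 2^9 + 2^10
= 1 + 2 + 32 + 64 + 256 + 512 + 1024
= 1891



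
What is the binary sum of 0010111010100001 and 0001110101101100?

Add column by column from the right: bit + bit + carry-in; write the sum mod 2, carry 1 when the sum is 2 or 3.
carry:  0111111111000000
        0010111010100001
+       0001110101101100
------------------------
       00100110000001101
(the carry out of the leftmost column, 0, becomes the leading bit)
Decimal check:
  0010111010100001 = 8192 + 2048 + 1024 + 512 + 128 + 32 + 1 = 11937
  0001110101101100 = 4096 + 2048 + 1024 + 256 + 64 + 32 + 8 + 4 = 7532
  11937 + 7532 = 19469, and 00100110000001101 = 16384 + 2048 + 1024 + 8 + 4 + 1 = 19469 ✓



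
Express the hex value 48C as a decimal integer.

Expand by place value (powers of 16):
Digit values: C = 12
48C = 4 × 16^2 + 8 × 16^1 + 12 × 16^0
= 4 × 256 + 8 × 16 + 12 × 1
= 1024 + 128 + 12
= 1164



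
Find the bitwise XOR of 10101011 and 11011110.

XOR: 1 when bits differ
  10101011
^ 11011110
----------
  01110101
Decimal: 171 ^ 222 = 117



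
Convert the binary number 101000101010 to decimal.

Sum of powers of 2 for each 1-bit:
2^1 + 2^3 + 2^5 + 2^9 + 2^11
= 2 + 8 + 32 + 512 + 2048
= 2602



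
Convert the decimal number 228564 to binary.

Using repeated division by 2:
228564 ÷ 2 = 114282 remainder 0
114282 ÷ 2 = 57141 remainder 0
57141 ÷ 2 = 28570 remainder 1
28570 ÷ 2 = 14285 remainder 0
14285 ÷ 2 = 7142 remainder 1
7142 ÷ 2 = 3571 remainder 0
3571 ÷ 2 = 1785 remainder 1
1785 ÷ 2 = 892 remainder 1
892 ÷ 2 = 446 remainder 0
446 ÷ 2 = 223 remainder 0
223 ÷ 2 = 111 remainder 1
111 ÷ 2 = 55 remainder 1
55 ÷ 2 = 27 remainder 1
27 ÷ 2 = 13 remainder 1
13 ÷ 2 = 6 remainder 1
6 ÷ 2 = 3 remainder 0
3 ÷ 2 = 1 remainder 1
1 ÷ 2 = 0 remainder 1
Reading remainders bottom to top: 110111110011010100



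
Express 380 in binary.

Using repeated division by 2:
380 ÷ 2 = 190 remainder 0
190 ÷ 2 = 95 remainder 0
95 ÷ 2 = 47 remainder 1
47 ÷ 2 = 23 remainder 1
23 ÷ 2 = 11 remainder 1
11 ÷ 2 = 5 remainder 1
5 ÷ 2 = 2 remainder 1
2 ÷ 2 = 1 remainder 0
1 ÷ 2 = 0 remainder 1
Reading remainders bottom to top: 101111100



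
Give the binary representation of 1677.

Using repeated division by 2:
1677 ÷ 2 = 838 remainder 1
838 ÷ 2 = 419 remainder 0
419 ÷ 2 = 209 remainder 1
209 ÷ 2 = 104 remainder 1
104 ÷ 2 = 52 remainder 0
52 ÷ 2 = 26 remainder 0
26 ÷ 2 = 13 remainder 0
13 ÷ 2 = 6 remainder 1
6 ÷ 2 = 3 remainder 0
3 ÷ 2 = 1 remainder 1
1 ÷ 2 = 0 remainder 1
Reading remainders bottom to top: 11010001101



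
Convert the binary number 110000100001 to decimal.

Sum of powers of 2 for each 1-bit:
2^0 + 2^5 + 2^10 + 2^11
= 1 + 32 + 1024 + 2048
= 3105



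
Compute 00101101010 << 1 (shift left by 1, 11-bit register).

Original: 00101101010 (decimal 362)
Shift left by 1 position
Append 1 zero on the right
Result: 01011010100 (decimal 724)
Equivalent: 362 << 1 = 362 × 2^1 = 724



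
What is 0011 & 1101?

AND: 1 only when both bits are 1
  0011
& 1101
------
  0001
Decimal: 3 & 13 = 1



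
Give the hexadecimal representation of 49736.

Using repeated division by 16 (digits 10–15 are A–F):
49736 ÷ 16 = 3108 remainder 8
3108 ÷ 16 = 194 remainder 4
194 ÷ 16 = 12 remainder 2
12 ÷ 16 = 0 remainder 12 (C)
Reading remainders bottom to top: C248



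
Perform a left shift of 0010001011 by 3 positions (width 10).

Original: 0010001011 (decimal 139)
Shift left by 3 positions
Append 3 zeros on the right and drop the 3 high bits that overflow the 10-bit width
Result: 0001011000 (decimal 88)
Equivalent: 139 << 3 = 139 × 2^3 = 1112, truncated to 10 bits = 88



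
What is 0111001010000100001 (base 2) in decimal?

Sum of powers of 2 for each 1-bit:
2^0 + 2^5 + 2^10 + 2^12 + 2^15 + 2^16 + 2^17
= 1 + 32 + 1024 + 4096 + 32768 + 65536 + 131072
= 234529



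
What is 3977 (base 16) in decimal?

Expand by place value (powers of 16):
3977 = 3 × 16^3 + 9 × 16^2 + 7 × 16^1 + 7 × 16^0
= 3 × 4096 + 9 × 256 + 7 × 16 + 7 × 1
= 12288 + 2304 + 112 + 7
= 14711



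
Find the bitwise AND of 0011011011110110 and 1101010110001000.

AND: 1 only when both bits are 1
  0011011011110110
& 1101010110001000
------------------
  0001010010000000
Decimal: 14070 & 54664 = 5248



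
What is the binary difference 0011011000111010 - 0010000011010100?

Method 1 - Direct subtraction (column by column from the right: bit − bit − borrow-in; if negative, add 2 and borrow 1 from the next column):
borrow: 0000001110001000
        0011011000111010
-       0010000011010100
------------------------
        0001010101100110

Method 2 - Add two's complement:
Two's complement of 0010000011010100: invert → 1101111100101011, add 1 → 1101111100101100
  0011011000111010
+ 1101111100101100
------------------
 10001010101100110  (end carry out of the top bit = 1)
Discarding the end carry: 0001010101100110
Decimal check:
  0011011000111010 = 8192 + 4096 + 1024 + 512 + 32 + 16 + 8 + 2 = 13882
  0010000011010100 = 8192 + 128 + 64 + 16 + 4 = 8404
  13882 - 8404 = 5478, and 0001010101100110 = 4096 + 1024 + 256 + 64 + 32 + 4 + 2 = 5478 ✓



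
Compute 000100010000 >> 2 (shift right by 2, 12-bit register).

Original: 000100010000 (decimal 272)
Shift right by 2 positions
Drop the 2 low bits; fill with zeros on the left
Result: 000001000100 (decimal 68)
Equivalent: 272 >> 2 = 272 ÷ 2^2 = 68



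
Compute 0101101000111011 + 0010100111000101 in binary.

Add column by column from the right: bit + bit + carry-in; write the sum mod 2, carry 1 when the sum is 2 or 3.
carry:  1111011111111110
        0101101000111011
+       0010100111000101
------------------------
       01000010000000000
(the carry out of the leftmost column, 0, becomes the leading bit)
Decimal check:
  0101101000111011 = 16384 + 4096 + 2048 + 512 + 32 + 16 + 8 + 2 + 1 = 23099
  0010100111000101 = 8192 + 2048 + 256 + 128 + 64 + 4 + 1 = 10693
  23099 + 10693 = 33792, and 01000010000000000 = 32768 + 1024 = 33792 ✓



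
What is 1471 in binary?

Using repeated division by 2:
1471 ÷ 2 = 735 remainder 1
735 ÷ 2 = 367 remainder 1
367 ÷ 2 = 183 remainder 1
183 ÷ 2 = 91 remainder 1
91 ÷ 2 = 45 remainder 1
45 ÷ 2 = 22 remainder 1
22 ÷ 2 = 11 remainder 0
11 ÷ 2 = 5 remainder 1
5 ÷ 2 = 2 remainder 1
2 ÷ 2 = 1 remainder 0
1 ÷ 2 = 0 remainder 1
Reading remainders bottom to top: 10110111111



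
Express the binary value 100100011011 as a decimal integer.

Sum of powers of 2 for each 1-bit:
2^0 + 2^1 + 2^3 + 2^4 + 2^8 + 2^11
= 1 + 2 + 8 + 16 + 256 + 2048
= 2331



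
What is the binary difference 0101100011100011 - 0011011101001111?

Method 1 - Direct subtraction (column by column from the right: bit − bit − borrow-in; if negative, add 2 and borrow 1 from the next column):
borrow: 0100111000111000
        0101100011100011
-       0011011101001111
------------------------
        0010000110010100

Method 2 - Add two's complement:
Two's complement of 0011011101001111: invert → 1100100010110000, add 1 → 1100100010110001
  0101100011100011
+ 1100100010110001
------------------
 10010000110010100  (end carry out of the top bit = 1)
Discarding the end carry: 0010000110010100
Decimal check:
  0101100011100011 = 16384 + 4096 + 2048 + 128 + 64 + 32 + 2 + 1 = 22755
  0011011101001111 = 8192 + 4096 + 1024 + 512 + 256 + 64 + 8 + 4 + 2 + 1 = 14159
  22755 - 14159 = 8596, and 0010000110010100 = 8192 + 256 + 128 + 16 + 4 = 8596 ✓



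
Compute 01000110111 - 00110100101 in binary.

Method 1 - Direct subtraction (column by column from the right: bit − bit − borrow-in; if negative, add 2 and borrow 1 from the next column):
borrow: 01100000000
        01000110111
-       00110100101
-------------------
        00010010010

Method 2 - Add two's complement:
Two's complement of 00110100101: invert → 11001011010, add 1 → 11001011011
  01000110111
+ 11001011011
-------------
 100010010010  (end carry out of the top bit = 1)
Discarding the end carry: 00010010010
Decimal check:
  01000110111 = 512 + 32 + 16 + 4 + 2 + 1 = 567
  00110100101 = 256 + 128 + 32 + 4 + 1 = 421
  567 - 421 = 146, and 00010010010 = 128 + 16 + 2 = 146 ✓



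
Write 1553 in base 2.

Using repeated division by 2:
1553 ÷ 2 = 776 remainder 1
776 ÷ 2 = 388 remainder 0
388 ÷ 2 = 194 remainder 0
194 ÷ 2 = 97 remainder 0
97 ÷ 2 = 48 remainder 1
48 ÷ 2 = 24 remainder 0
24 ÷ 2 = 12 remainder 0
12 ÷ 2 = 6 remainder 0
6 ÷ 2 = 3 remainder 0
3 ÷ 2 = 1 remainder 1
1 ÷ 2 = 0 remainder 1
Reading remainders bottom to top: 11000010001



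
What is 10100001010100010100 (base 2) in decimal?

Sum of powers of 2 for each 1-bit:
2^2 + 2^4 + 2^8 + 2^10 + 2^12 + 2^17 + 2^19
= 4 + 16 + 256 + 1024 + 4096 + 131072 + 524288
= 660756



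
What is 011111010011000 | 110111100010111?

OR: 1 when either bit is 1
  011111010011000
| 110111100010111
-----------------
  111111110011111
Decimal: 16024 | 28439 = 32671



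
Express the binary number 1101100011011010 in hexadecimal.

Group into 4-bit nibbles from right:
  1101 = D
  1000 = 8
  1101 = D
  1010 = A
Result: D8DA



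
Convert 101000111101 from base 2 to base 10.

Sum of powers of 2 for each 1-bit:
2^0 + 2^2 + 2^3 + 2^4 + 2^5 + 2^9 + 2^11
= 1 + 4 + 8 + 16 + 32 + 512 + 2048
= 2621



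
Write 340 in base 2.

Using repeated division by 2:
340 ÷ 2 = 170 remainder 0
170 ÷ 2 = 85 remainder 0
85 ÷ 2 = 42 remainder 1
42 ÷ 2 = 21 remainder 0
21 ÷ 2 = 10 remainder 1
10 ÷ 2 = 5 remainder 0
5 ÷ 2 = 2 remainder 1
2 ÷ 2 = 1 remainder 0
1 ÷ 2 = 0 remainder 1
Reading remainders bottom to top: 101010100



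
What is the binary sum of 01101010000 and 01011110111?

Add column by column from the right: bit + bit + carry-in; write the sum mod 2, carry 1 when the sum is 2 or 3.
carry:  11111100000
        01101010000
+       01011110111
-------------------
       011001000111
(the carry out of the leftmost column, 0, becomes the leading bit)
Decimal check:
  01101010000 = 512 + 256 + 64 + 16 = 848
  01011110111 = 512 + 128 + 64 + 32 + 16 + 4 + 2 + 1 = 759
  848 + 759 = 1607, and 011001000111 = 1024 + 512 + 64 + 4 + 2 + 1 = 1607 ✓



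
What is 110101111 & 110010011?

AND: 1 only when both bits are 1
  110101111
& 110010011
-----------
  110000011
Decimal: 431 & 403 = 387



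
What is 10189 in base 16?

Using repeated division by 16 (digits 10–15 are A–F):
10189 ÷ 16 = 636 remainder 13 (D)
636 ÷ 16 = 39 remainder 12 (C)
39 ÷ 16 = 2 remainder 7
2 ÷ 16 = 0 remainder 2
Reading remainders bottom to top: 27CD



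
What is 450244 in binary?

Using repeated division by 2:
450244 ÷ 2 = 225122 remainder 0
225122 ÷ 2 = 112561 remainder 0
112561 ÷ 2 = 56280 remainder 1
56280 ÷ 2 = 28140 remainder 0
28140 ÷ 2 = 14070 remainder 0
14070 ÷ 2 = 7035 remainder 0
7035 ÷ 2 = 3517 remainder 1
3517 ÷ 2 = 1758 remainder 1
1758 ÷ 2 = 879 remainder 0
879 ÷ 2 = 439 remainder 1
439 ÷ 2 = 219 remainder 1
219 ÷ 2 = 109 remainder 1
109 ÷ 2 = 54 remainder 1
54 ÷ 2 = 27 remainder 0
27 ÷ 2 = 13 remainder 1
13 ÷ 2 = 6 remainder 1
6 ÷ 2 = 3 remainder 0
3 ÷ 2 = 1 remainder 1
1 ÷ 2 = 0 remainder 1
Reading remainders bottom to top: 1101101111011000100



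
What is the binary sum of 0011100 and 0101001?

Add column by column from the right: bit + bit + carry-in; write the sum mod 2, carry 1 when the sum is 2 or 3.
carry:  1110000
        0011100
+       0101001
---------------
       01000101
(the carry out of the leftmost column, 0, becomes the leading bit)
Decimal check:
  0011100 = 16 + 8 + 4 = 28
  0101001 = 32 + 8 + 1 = 41
  28 + 41 = 69, and 01000101 = 64 + 4 + 1 = 69 ✓



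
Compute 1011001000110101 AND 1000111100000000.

AND: 1 only when both bits are 1
  1011001000110101
& 1000111100000000
------------------
  1000001000000000
Decimal: 45621 & 36608 = 33280



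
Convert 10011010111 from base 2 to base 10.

Sum of powers of 2 for each 1-bit:
2^0 + 2^1 + 2^2 + 2^4 + 2^6 + 2^7 + 2^10
= 1 + 2 + 4 + 16 + 64 + 128 + 1024
= 1239



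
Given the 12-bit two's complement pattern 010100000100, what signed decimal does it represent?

Binary: 010100000100
Sign bit: 0 (non-negative)
Read directly as an unsigned value:
010100000100 = 1024 + 256 + 4 = 1284
Value: 1284



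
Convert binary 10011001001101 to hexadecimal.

Group into 4-bit nibbles from right:
  0010 = 2
  0110 = 6
  0100 = 4
  1101 = D
Result: 264D



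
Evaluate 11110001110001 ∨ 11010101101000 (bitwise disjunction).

OR: 1 when either bit is 1
  11110001110001
| 11010101101000
----------------
  11110101111001
Decimal: 15473 | 13672 = 15737



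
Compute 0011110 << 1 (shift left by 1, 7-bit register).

Original: 0011110 (decimal 30)
Shift left by 1 position
Append 1 zero on the right
Result: 0111100 (decimal 60)
Equivalent: 30 << 1 = 30 × 2^1 = 60



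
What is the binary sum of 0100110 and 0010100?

Add column by column from the right: bit + bit + carry-in; write the sum mod 2, carry 1 when the sum is 2 or 3.
carry:  0001000
        0100110
+       0010100
---------------
       00111010
(the carry out of the leftmost column, 0, becomes the leading bit)
Decimal check:
  0100110 = 32 + 4 + 2 = 38
  0010100 = 16 + 4 = 20
  38 + 20 = 58, and 00111010 = 32 + 16 + 8 + 2 = 58 ✓



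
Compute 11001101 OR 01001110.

OR: 1 when either bit is 1
  11001101
| 01001110
----------
  11001111
Decimal: 205 | 78 = 207



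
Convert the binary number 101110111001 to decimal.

Sum of powers of 2 for each 1-bit:
2^0 + 2^3 + 2^4 + 2^5 + 2^7 + 2^8 + 2^9 + 2^11
= 1 + 8 + 16 + 32 + 128 + 256 + 512 + 2048
= 3001



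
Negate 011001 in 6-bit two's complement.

Original: 011001
Step 1 - Invert all bits: 100110
Step 2 - Add 1: 100111
Verification: 011001 + 100111 = 1000000; discarding the end carry (carry out of the top bit) leaves the 6-bit value 000000, as required for x + (-x)



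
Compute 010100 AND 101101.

AND: 1 only when both bits are 1
  010100
& 101101
--------
  000100
Decimal: 20 & 45 = 4



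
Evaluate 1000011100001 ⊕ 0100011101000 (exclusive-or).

XOR: 1 when bits differ
  1000011100001
^ 0100011101000
---------------
  1100000001001
Decimal: 4321 ^ 2280 = 6153



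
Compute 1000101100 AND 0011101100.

AND: 1 only when both bits are 1
  1000101100
& 0011101100
------------
  0000101100
Decimal: 556 & 236 = 44



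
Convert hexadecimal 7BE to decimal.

Expand by place value (powers of 16):
Digit values: B = 11, E = 14
7BE = 7 × 16^2 + 11 × 16^1 + 14 × 16^0
= 7 × 256 + 11 × 16 + 14 × 1
= 1792 + 176 + 14
= 1982



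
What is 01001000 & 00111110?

AND: 1 only when both bits are 1
  01001000
& 00111110
----------
  00001000
Decimal: 72 & 62 = 8



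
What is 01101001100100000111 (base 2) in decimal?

Sum of powers of 2 for each 1-bit:
2^0 + 2^1 + 2^2 + 2^8 + 2^11 + 2^12 + 2^15 + 2^17 + 2^18
= 1 + 2 + 4 + 256 + 2048 + 4096 + 32768 + 131072 + 262144
= 432391



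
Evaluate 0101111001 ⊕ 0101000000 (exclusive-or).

XOR: 1 when bits differ
  0101111001
^ 0101000000
------------
  0000111001
Decimal: 377 ^ 320 = 57



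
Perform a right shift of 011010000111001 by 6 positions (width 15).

Original: 011010000111001 (decimal 13369)
Shift right by 6 positions
Drop the 6 low bits; fill with zeros on the left
Result: 000000011010000 (decimal 208)
Equivalent: 13369 >> 6 = 13369 ÷ 2^6 = 208



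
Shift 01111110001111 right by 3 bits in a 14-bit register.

Original: 01111110001111 (decimal 8079)
Shift right by 3 positions
Drop the 3 low bits; fill with zeros on the left
Result: 00001111110001 (decimal 1009)
Equivalent: 8079 >> 3 = 8079 ÷ 2^3 = 1009



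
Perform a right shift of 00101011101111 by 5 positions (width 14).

Original: 00101011101111 (decimal 2799)
Shift right by 5 positions
Drop the 5 low bits; fill with zeros on the left
Result: 00000001010111 (decimal 87)
Equivalent: 2799 >> 5 = 2799 ÷ 2^5 = 87



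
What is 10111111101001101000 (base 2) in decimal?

Sum of powers of 2 for each 1-bit:
2^3 + 2^5 + 2^6 + 2^9 + 2^11 + 2^12 + 2^13 + 2^14 + 2^15 + 2^16 + 2^17 + 2^19
= 8 + 32 + 64 + 512 + 2048 + 4096 + 8192 + 16384 + 32768 + 65536 + 131072 + 524288
= 785000



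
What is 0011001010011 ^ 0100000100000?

XOR: 1 when bits differ
  0011001010011
^ 0100000100000
---------------
  0111001110011
Decimal: 1619 ^ 2080 = 3699



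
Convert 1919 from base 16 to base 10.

Expand by place value (powers of 16):
1919 = 1 × 16^3 + 9 × 16^2 + 1 × 16^1 + 9 × 16^0
= 1 × 4096 + 9 × 256 + 1 × 16 + 9 × 1
= 4096 + 2304 + 16 + 9
= 6425



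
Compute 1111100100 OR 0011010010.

OR: 1 when either bit is 1
  1111100100
| 0011010010
------------
  1111110110
Decimal: 996 | 210 = 1014



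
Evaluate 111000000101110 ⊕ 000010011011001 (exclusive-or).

XOR: 1 when bits differ
  111000000101110
^ 000010011011001
-----------------
  111010011110111
Decimal: 28718 ^ 1241 = 29943



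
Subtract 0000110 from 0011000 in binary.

Method 1 - Direct subtraction (column by column from the right: bit − bit − borrow-in; if negative, add 2 and borrow 1 from the next column):
borrow: 0001100
        0011000
-       0000110
---------------
        0010010

Method 2 - Add two's complement:
Two's complement of 0000110: invert → 1111001, add 1 → 1111010
  0011000
+ 1111010
---------
 10010010  (end carry out of the top bit = 1)
Discarding the end carry: 0010010
Decimal check:
  0011000 = 16 + 8 = 24
  0000110 = 4 + 2 = 6
  24 - 6 = 18, and 0010010 = 16 + 2 = 18 ✓



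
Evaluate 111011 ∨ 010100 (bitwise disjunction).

OR: 1 when either bit is 1
  111011
| 010100
--------
  111111
Decimal: 59 | 20 = 63



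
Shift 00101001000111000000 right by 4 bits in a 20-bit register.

Original: 00101001000111000000 (decimal 168384)
Shift right by 4 positions
Drop the 4 low bits; fill with zeros on the left
Result: 00000010100100011100 (decimal 10524)
Equivalent: 168384 >> 4 = 168384 ÷ 2^4 = 10524



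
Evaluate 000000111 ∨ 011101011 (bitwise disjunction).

OR: 1 when either bit is 1
  000000111
| 011101011
-----------
  011101111
Decimal: 7 | 235 = 239



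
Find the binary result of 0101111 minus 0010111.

Method 1 - Direct subtraction (column by column from the right: bit − bit − borrow-in; if negative, add 2 and borrow 1 from the next column):
borrow: 0100000
        0101111
-       0010111
---------------
        0011000

Method 2 - Add two's complement:
Two's complement of 0010111: invert → 1101000, add 1 → 1101001
  0101111
+ 1101001
---------
 10011000  (end carry out of the top bit = 1)
Discarding the end carry: 0011000
Decimal check:
  0101111 = 32 + 8 + 4 + 2 + 1 = 47
  0010111 = 16 + 4 + 2 + 1 = 23
  47 - 23 = 24, and 0011000 = 16 + 8 = 24 ✓



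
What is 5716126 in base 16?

Using repeated division by 16 (digits 10–15 are A–F):
5716126 ÷ 16 = 357257 remainder 14 (E)
357257 ÷ 16 = 22328 remainder 9
22328 ÷ 16 = 1395 remainder 8
1395 ÷ 16 = 87 remainder 3
87 ÷ 16 = 5 remainder 7
5 ÷ 16 = 0 remainder 5
Reading remainders bottom to top: 57389E



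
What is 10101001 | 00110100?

OR: 1 when either bit is 1
  10101001
| 00110100
----------
  10111101
Decimal: 169 | 52 = 189



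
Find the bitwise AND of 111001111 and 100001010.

AND: 1 only when both bits are 1
  111001111
& 100001010
-----------
  100001010
Decimal: 463 & 266 = 266



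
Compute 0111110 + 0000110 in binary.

Add column by column from the right: bit + bit + carry-in; write the sum mod 2, carry 1 when the sum is 2 or 3.
carry:  1111100
        0111110
+       0000110
---------------
       01000100
(the carry out of the leftmost column, 0, becomes the leading bit)
Decimal check:
  0111110 = 32 + 16 + 8 + 4 + 2 = 62
  0000110 = 4 + 2 = 6
  62 + 6 = 68, and 01000100 = 64 + 4 = 68 ✓



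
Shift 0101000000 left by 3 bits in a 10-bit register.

Original: 0101000000 (decimal 320)
Shift left by 3 positions
Append 3 zeros on the right and drop the 3 high bits that overflow the 10-bit width
Result: 1000000000 (decimal 512)
Equivalent: 320 << 3 = 320 × 2^3 = 2560, truncated to 10 bits = 512



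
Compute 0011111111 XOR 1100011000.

XOR: 1 when bits differ
  0011111111
^ 1100011000
------------
  1111100111
Decimal: 255 ^ 792 = 999



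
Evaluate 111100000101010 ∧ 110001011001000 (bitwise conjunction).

AND: 1 only when both bits are 1
  111100000101010
& 110001011001000
-----------------
  110000000001000
Decimal: 30762 & 25288 = 24584



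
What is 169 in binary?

Using repeated division by 2:
169 ÷ 2 = 84 remainder 1
84 ÷ 2 = 42 remainder 0
42 ÷ 2 = 21 remainder 0
21 ÷ 2 = 10 remainder 1
10 ÷ 2 = 5 remainder 0
5 ÷ 2 = 2 remainder 1
2 ÷ 2 = 1 remainder 0
1 ÷ 2 = 0 remainder 1
Reading remainders bottom to top: 10101001



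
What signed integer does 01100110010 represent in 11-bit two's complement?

Binary: 01100110010
Sign bit: 0 (non-negative)
Read directly as an unsigned value:
01100110010 = 512 + 256 + 32 + 16 + 2 = 818
Value: 818



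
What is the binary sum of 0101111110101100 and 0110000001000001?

Add column by column from the right: bit + bit + carry-in; write the sum mod 2, carry 1 when the sum is 2 or 3.
carry:  1000000000000000
        0101111110101100
+       0110000001000001
------------------------
       01011111111101101
(the carry out of the leftmost column, 0, becomes the leading bit)
Decimal check:
  0101111110101100 = 16384 + 4096 + 2048 + 1024 + 512 + 256 + 128 + 32 + 8 + 4 = 24492
  0110000001000001 = 16384 + 8192 + 64 + 1 = 24641
  24492 + 24641 = 49133, and 01011111111101101 = 32768 + 8192 + 4096 + 2048 + 1024 + 512 + 256 + 128 + 64 + 32 + 8 + 4 + 1 = 49133 ✓



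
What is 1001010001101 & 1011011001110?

AND: 1 only when both bits are 1
  1001010001101
& 1011011001110
---------------
  1001010001100
Decimal: 4749 & 5838 = 4748



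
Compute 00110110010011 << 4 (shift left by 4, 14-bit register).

Original: 00110110010011 (decimal 3475)
Shift left by 4 positions
Append 4 zeros on the right and drop the 4 high bits that overflow the 14-bit width
Result: 01100100110000 (decimal 6448)
Equivalent: 3475 << 4 = 3475 × 2^4 = 55600, truncated to 14 bits = 6448



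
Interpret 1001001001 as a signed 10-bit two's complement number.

Binary: 1001001001
Sign bit: 1 (negative)
Invert: 0110110110
Add 1:  0110110111
Magnitude: 0110110111 = 256 + 128 + 32 + 16 + 4 + 2 + 1 = 439
Value: -439



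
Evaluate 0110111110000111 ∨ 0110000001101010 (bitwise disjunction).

OR: 1 when either bit is 1
  0110111110000111
| 0110000001101010
------------------
  0110111111101111
Decimal: 28551 | 24682 = 28655



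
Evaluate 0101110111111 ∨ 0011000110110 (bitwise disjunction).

OR: 1 when either bit is 1
  0101110111111
| 0011000110110
---------------
  0111110111111
Decimal: 3007 | 1590 = 4031



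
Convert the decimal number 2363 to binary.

Using repeated division by 2:
2363 ÷ 2 = 1181 remainder 1
1181 ÷ 2 = 590 remainder 1
590 ÷ 2 = 295 remainder 0
295 ÷ 2 = 147 remainder 1
147 ÷ 2 = 73 remainder 1
73 ÷ 2 = 36 remainder 1
36 ÷ 2 = 18 remainder 0
18 ÷ 2 = 9 remainder 0
9 ÷ 2 = 4 remainder 1
4 ÷ 2 = 2 remainder 0
2 ÷ 2 = 1 remainder 0
1 ÷ 2 = 0 remainder 1
Reading remainders bottom to top: 100100111011



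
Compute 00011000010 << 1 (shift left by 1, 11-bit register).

Original: 00011000010 (decimal 194)
Shift left by 1 position
Append 1 zero on the right
Result: 00110000100 (decimal 388)
Equivalent: 194 << 1 = 194 × 2^1 = 388



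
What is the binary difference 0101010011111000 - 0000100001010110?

Method 1 - Direct subtraction (column by column from the right: bit − bit − borrow-in; if negative, add 2 and borrow 1 from the next column):
borrow: 0001000000001100
        0101010011111000
-       0000100001010110
------------------------
        0100110010100010

Method 2 - Add two's complement:
Two's complement of 0000100001010110: invert → 1111011110101001, add 1 → 1111011110101010
  0101010011111000
+ 1111011110101010
------------------
 10100110010100010  (end carry out of the top bit = 1)
Discarding the end carry: 0100110010100010
Decimal check:
  0101010011111000 = 16384 + 4096 + 1024 + 128 + 64 + 32 + 16 + 8 = 21752
  0000100001010110 = 2048 + 64 + 16 + 4 + 2 = 2134
  21752 - 2134 = 19618, and 0100110010100010 = 16384 + 2048 + 1024 + 128 + 32 + 2 = 19618 ✓



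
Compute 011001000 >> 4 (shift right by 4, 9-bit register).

Original: 011001000 (decimal 200)
Shift right by 4 positions
Drop the 4 low bits; fill with zeros on the left
Result: 000001100 (decimal 12)
Equivalent: 200 >> 4 = 200 ÷ 2^4 = 12



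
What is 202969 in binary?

Using repeated division by 2:
202969 ÷ 2 = 101484 remainder 1
101484 ÷ 2 = 50742 remainder 0
50742 ÷ 2 = 25371 remainder 0
25371 ÷ 2 = 12685 remainder 1
12685 ÷ 2 = 6342 remainder 1
6342 ÷ 2 = 3171 remainder 0
3171 ÷ 2 = 1585 remainder 1
1585 ÷ 2 = 792 remainder 1
792 ÷ 2 = 396 remainder 0
396 ÷ 2 = 198 remainder 0
198 ÷ 2 = 99 remainder 0
99 ÷ 2 = 49 remainder 1
49 ÷ 2 = 24 remainder 1
24 ÷ 2 = 12 remainder 0
12 ÷ 2 = 6 remainder 0
6 ÷ 2 = 3 remainder 0
3 ÷ 2 = 1 remainder 1
1 ÷ 2 = 0 remainder 1
Reading remainders bottom to top: 110001100011011001



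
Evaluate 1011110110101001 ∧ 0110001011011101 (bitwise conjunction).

AND: 1 only when both bits are 1
  1011110110101001
& 0110001011011101
------------------
  0010000010001001
Decimal: 48553 & 25309 = 8329



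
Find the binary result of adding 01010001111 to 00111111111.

Add column by column from the right: bit + bit + carry-in; write the sum mod 2, carry 1 when the sum is 2 or 3.
carry:  11111111110
        01010001111
+       00111111111
-------------------
       010010001110
(the carry out of the leftmost column, 0, becomes the leading bit)
Decimal check:
  01010001111 = 512 + 128 + 8 + 4 + 2 + 1 = 655
  00111111111 = 256 + 128 + 64 + 32 + 16 + 8 + 4 + 2 + 1 = 511
  655 + 511 = 1166, and 010010001110 = 1024 + 128 + 8 + 4 + 2 = 1166 ✓



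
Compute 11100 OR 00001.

OR: 1 when either bit is 1
  11100
| 00001
-------
  11101
Decimal: 28 | 1 = 29



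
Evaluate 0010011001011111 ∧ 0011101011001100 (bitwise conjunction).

AND: 1 only when both bits are 1
  0010011001011111
& 0011101011001100
------------------
  0010001001001100
Decimal: 9823 & 15052 = 8780



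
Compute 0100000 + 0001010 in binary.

Add column by column from the right: bit + bit + carry-in; write the sum mod 2, carry 1 when the sum is 2 or 3.
carry:  0000000
        0100000
+       0001010
---------------
       00101010
(the carry out of the leftmost column, 0, becomes the leading bit)
Decimal check:
  0100000 = 32
  0001010 = 8 + 2 = 10
  32 + 10 = 42, and 00101010 = 32 + 8 + 2 = 42 ✓



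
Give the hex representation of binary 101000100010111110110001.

Group into 4-bit nibbles from right:
  1010 = A
  0010 = 2
  0010 = 2
  1111 = F
  1011 = B
  0001 = 1
Result: A22FB1



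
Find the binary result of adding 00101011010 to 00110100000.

Add column by column from the right: bit + bit + carry-in; write the sum mod 2, carry 1 when the sum is 2 or 3.
carry:  01000000000
        00101011010
+       00110100000
-------------------
       001011111010
(the carry out of the leftmost column, 0, becomes the leading bit)
Decimal check:
  00101011010 = 256 + 64 + 16 + 8 + 2 = 346
  00110100000 = 256 + 128 + 32 = 416
  346 + 416 = 762, and 001011111010 = 512 + 128 + 64 + 32 + 16 + 8 + 2 = 762 ✓



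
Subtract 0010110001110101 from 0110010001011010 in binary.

Method 1 - Direct subtraction (column by column from the right: bit − bit − borrow-in; if negative, add 2 and borrow 1 from the next column):
borrow: 0111111111001010
        0110010001011010
-       0010110001110101
------------------------
        0011011111100101

Method 2 - Add two's complement:
Two's complement of 0010110001110101: invert → 1101001110001010, add 1 → 1101001110001011
  0110010001011010
+ 1101001110001011
------------------
 10011011111100101  (end carry out of the top bit = 1)
Discarding the end carry: 0011011111100101
Decimal check:
  0110010001011010 = 16384 + 8192 + 1024 + 64 + 16 + 8 + 2 = 25690
  0010110001110101 = 8192 + 2048 + 1024 + 64 + 32 + 16 + 4 + 1 = 11381
  25690 - 11381 = 14309, and 0011011111100101 = 8192 + 4096 + 1024 + 512 + 256 + 128 + 64 + 32 + 4 + 1 = 14309 ✓



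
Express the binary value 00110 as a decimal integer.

Sum of powers of 2 for each 1-bit:
2^1 + 2^2
= 2 + 4
= 6



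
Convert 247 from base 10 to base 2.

Using repeated division by 2:
247 ÷ 2 = 123 remainder 1
123 ÷ 2 = 61 remainder 1
61 ÷ 2 = 30 remainder 1
30 ÷ 2 = 15 remainder 0
15 ÷ 2 = 7 remainder 1
7 ÷ 2 = 3 remainder 1
3 ÷ 2 = 1 remainder 1
1 ÷ 2 = 0 remainder 1
Reading remainders bottom to top: 11110111



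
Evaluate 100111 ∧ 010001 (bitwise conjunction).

AND: 1 only when both bits are 1
  100111
& 010001
--------
  000001
Decimal: 39 & 17 = 1



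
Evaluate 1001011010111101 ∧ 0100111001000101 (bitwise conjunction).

AND: 1 only when both bits are 1
  1001011010111101
& 0100111001000101
------------------
  0000011000000101
Decimal: 38589 & 20037 = 1541



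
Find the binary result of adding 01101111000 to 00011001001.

Add column by column from the right: bit + bit + carry-in; write the sum mod 2, carry 1 when the sum is 2 or 3.
carry:  11111110000
        01101111000
+       00011001001
-------------------
       010001000001
(the carry out of the leftmost column, 0, becomes the leading bit)
Decimal check:
  01101111000 = 512 + 256 + 64 + 32 + 16 + 8 = 888
  00011001001 = 128 + 64 + 8 + 1 = 201
  888 + 201 = 1089, and 010001000001 = 1024 + 64 + 1 = 1089 ✓



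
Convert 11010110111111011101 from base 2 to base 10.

Sum of powers of 2 for each 1-bit:
2^0 + 2^2 + 2^3 + 2^4 + 2^6 + 2^7 + 2^8 + 2^9 + 2^10 + 2^11 + 2^13 + 2^14 + 2^16 + 2^18 + 2^19
= 1 + 4 + 8 + 16 + 64 + 128 + 256 + 512 + 1024 + 2048 + 8192 + 16384 + 65536 + 262144 + 524288
= 880605



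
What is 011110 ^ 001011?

XOR: 1 when bits differ
  011110
^ 001011
--------
  010101
Decimal: 30 ^ 11 = 21



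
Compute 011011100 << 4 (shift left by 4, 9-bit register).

Original: 011011100 (decimal 220)
Shift left by 4 positions
Append 4 zeros on the right and drop the 4 high bits that overflow the 9-bit width
Result: 111000000 (decimal 448)
Equivalent: 220 << 4 = 220 × 2^4 = 3520, truncated to 9 bits = 448



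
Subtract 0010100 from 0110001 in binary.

Method 1 - Direct subtraction (column by column from the right: bit − bit − borrow-in; if negative, add 2 and borrow 1 from the next column):
borrow: 0111000
        0110001
-       0010100
---------------
        0011101

Method 2 - Add two's complement:
Two's complement of 0010100: invert → 1101011, add 1 → 1101100
  0110001
+ 1101100
---------
 10011101  (end carry out of the top bit = 1)
Discarding the end carry: 0011101
Decimal check:
  0110001 = 32 + 16 + 1 = 49
  0010100 = 16 + 4 = 20
  49 - 20 = 29, and 0011101 = 16 + 8 + 4 + 1 = 29 ✓



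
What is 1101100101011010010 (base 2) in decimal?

Sum of powers of 2 for each 1-bit:
2^1 + 2^4 + 2^6 + 2^7 + 2^9 + 2^11 + 2^14 + 2^15 + 2^17 + 2^18
= 2 + 16 + 64 + 128 + 512 + 2048 + 16384 + 32768 + 131072 + 262144
= 445138

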